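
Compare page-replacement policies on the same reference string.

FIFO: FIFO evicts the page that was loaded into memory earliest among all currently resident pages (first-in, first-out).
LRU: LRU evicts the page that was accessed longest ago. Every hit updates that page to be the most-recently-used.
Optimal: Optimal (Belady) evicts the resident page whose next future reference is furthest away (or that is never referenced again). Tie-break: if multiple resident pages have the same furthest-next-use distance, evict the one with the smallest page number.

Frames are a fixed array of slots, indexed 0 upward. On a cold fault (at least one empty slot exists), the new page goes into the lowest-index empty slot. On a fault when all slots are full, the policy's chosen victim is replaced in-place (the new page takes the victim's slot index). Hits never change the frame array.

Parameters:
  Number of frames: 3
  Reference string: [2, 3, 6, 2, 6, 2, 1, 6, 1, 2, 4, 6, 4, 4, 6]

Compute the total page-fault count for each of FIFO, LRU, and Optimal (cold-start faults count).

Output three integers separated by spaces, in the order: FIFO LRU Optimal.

Answer: 7 6 5

Derivation:
--- FIFO ---
  step 0: ref 2 -> FAULT, frames=[2,-,-] (faults so far: 1)
  step 1: ref 3 -> FAULT, frames=[2,3,-] (faults so far: 2)
  step 2: ref 6 -> FAULT, frames=[2,3,6] (faults so far: 3)
  step 3: ref 2 -> HIT, frames=[2,3,6] (faults so far: 3)
  step 4: ref 6 -> HIT, frames=[2,3,6] (faults so far: 3)
  step 5: ref 2 -> HIT, frames=[2,3,6] (faults so far: 3)
  step 6: ref 1 -> FAULT, evict 2, frames=[1,3,6] (faults so far: 4)
  step 7: ref 6 -> HIT, frames=[1,3,6] (faults so far: 4)
  step 8: ref 1 -> HIT, frames=[1,3,6] (faults so far: 4)
  step 9: ref 2 -> FAULT, evict 3, frames=[1,2,6] (faults so far: 5)
  step 10: ref 4 -> FAULT, evict 6, frames=[1,2,4] (faults so far: 6)
  step 11: ref 6 -> FAULT, evict 1, frames=[6,2,4] (faults so far: 7)
  step 12: ref 4 -> HIT, frames=[6,2,4] (faults so far: 7)
  step 13: ref 4 -> HIT, frames=[6,2,4] (faults so far: 7)
  step 14: ref 6 -> HIT, frames=[6,2,4] (faults so far: 7)
  FIFO total faults: 7
--- LRU ---
  step 0: ref 2 -> FAULT, frames=[2,-,-] (faults so far: 1)
  step 1: ref 3 -> FAULT, frames=[2,3,-] (faults so far: 2)
  step 2: ref 6 -> FAULT, frames=[2,3,6] (faults so far: 3)
  step 3: ref 2 -> HIT, frames=[2,3,6] (faults so far: 3)
  step 4: ref 6 -> HIT, frames=[2,3,6] (faults so far: 3)
  step 5: ref 2 -> HIT, frames=[2,3,6] (faults so far: 3)
  step 6: ref 1 -> FAULT, evict 3, frames=[2,1,6] (faults so far: 4)
  step 7: ref 6 -> HIT, frames=[2,1,6] (faults so far: 4)
  step 8: ref 1 -> HIT, frames=[2,1,6] (faults so far: 4)
  step 9: ref 2 -> HIT, frames=[2,1,6] (faults so far: 4)
  step 10: ref 4 -> FAULT, evict 6, frames=[2,1,4] (faults so far: 5)
  step 11: ref 6 -> FAULT, evict 1, frames=[2,6,4] (faults so far: 6)
  step 12: ref 4 -> HIT, frames=[2,6,4] (faults so far: 6)
  step 13: ref 4 -> HIT, frames=[2,6,4] (faults so far: 6)
  step 14: ref 6 -> HIT, frames=[2,6,4] (faults so far: 6)
  LRU total faults: 6
--- Optimal ---
  step 0: ref 2 -> FAULT, frames=[2,-,-] (faults so far: 1)
  step 1: ref 3 -> FAULT, frames=[2,3,-] (faults so far: 2)
  step 2: ref 6 -> FAULT, frames=[2,3,6] (faults so far: 3)
  step 3: ref 2 -> HIT, frames=[2,3,6] (faults so far: 3)
  step 4: ref 6 -> HIT, frames=[2,3,6] (faults so far: 3)
  step 5: ref 2 -> HIT, frames=[2,3,6] (faults so far: 3)
  step 6: ref 1 -> FAULT, evict 3, frames=[2,1,6] (faults so far: 4)
  step 7: ref 6 -> HIT, frames=[2,1,6] (faults so far: 4)
  step 8: ref 1 -> HIT, frames=[2,1,6] (faults so far: 4)
  step 9: ref 2 -> HIT, frames=[2,1,6] (faults so far: 4)
  step 10: ref 4 -> FAULT, evict 1, frames=[2,4,6] (faults so far: 5)
  step 11: ref 6 -> HIT, frames=[2,4,6] (faults so far: 5)
  step 12: ref 4 -> HIT, frames=[2,4,6] (faults so far: 5)
  step 13: ref 4 -> HIT, frames=[2,4,6] (faults so far: 5)
  step 14: ref 6 -> HIT, frames=[2,4,6] (faults so far: 5)
  Optimal total faults: 5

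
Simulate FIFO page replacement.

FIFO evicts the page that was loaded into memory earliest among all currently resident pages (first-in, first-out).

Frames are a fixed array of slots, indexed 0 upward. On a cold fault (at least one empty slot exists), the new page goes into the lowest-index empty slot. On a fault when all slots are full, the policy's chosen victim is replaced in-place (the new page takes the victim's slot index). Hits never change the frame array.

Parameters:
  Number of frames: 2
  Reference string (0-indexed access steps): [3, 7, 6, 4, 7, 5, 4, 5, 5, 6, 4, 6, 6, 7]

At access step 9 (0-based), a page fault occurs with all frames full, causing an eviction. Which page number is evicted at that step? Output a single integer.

Answer: 5

Derivation:
Step 0: ref 3 -> FAULT, frames=[3,-]
Step 1: ref 7 -> FAULT, frames=[3,7]
Step 2: ref 6 -> FAULT, evict 3, frames=[6,7]
Step 3: ref 4 -> FAULT, evict 7, frames=[6,4]
Step 4: ref 7 -> FAULT, evict 6, frames=[7,4]
Step 5: ref 5 -> FAULT, evict 4, frames=[7,5]
Step 6: ref 4 -> FAULT, evict 7, frames=[4,5]
Step 7: ref 5 -> HIT, frames=[4,5]
Step 8: ref 5 -> HIT, frames=[4,5]
Step 9: ref 6 -> FAULT, evict 5, frames=[4,6]
At step 9: evicted page 5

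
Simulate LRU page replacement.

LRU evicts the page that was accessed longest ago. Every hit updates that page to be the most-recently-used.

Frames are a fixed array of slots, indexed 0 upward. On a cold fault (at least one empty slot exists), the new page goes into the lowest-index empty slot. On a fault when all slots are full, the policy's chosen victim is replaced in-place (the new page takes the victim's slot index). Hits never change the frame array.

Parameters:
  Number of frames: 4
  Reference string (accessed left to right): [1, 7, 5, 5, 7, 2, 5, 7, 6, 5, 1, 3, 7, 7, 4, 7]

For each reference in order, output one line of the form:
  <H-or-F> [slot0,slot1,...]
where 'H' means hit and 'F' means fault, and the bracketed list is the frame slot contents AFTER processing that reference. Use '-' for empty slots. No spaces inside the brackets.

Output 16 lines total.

F [1,-,-,-]
F [1,7,-,-]
F [1,7,5,-]
H [1,7,5,-]
H [1,7,5,-]
F [1,7,5,2]
H [1,7,5,2]
H [1,7,5,2]
F [6,7,5,2]
H [6,7,5,2]
F [6,7,5,1]
F [6,3,5,1]
F [7,3,5,1]
H [7,3,5,1]
F [7,3,4,1]
H [7,3,4,1]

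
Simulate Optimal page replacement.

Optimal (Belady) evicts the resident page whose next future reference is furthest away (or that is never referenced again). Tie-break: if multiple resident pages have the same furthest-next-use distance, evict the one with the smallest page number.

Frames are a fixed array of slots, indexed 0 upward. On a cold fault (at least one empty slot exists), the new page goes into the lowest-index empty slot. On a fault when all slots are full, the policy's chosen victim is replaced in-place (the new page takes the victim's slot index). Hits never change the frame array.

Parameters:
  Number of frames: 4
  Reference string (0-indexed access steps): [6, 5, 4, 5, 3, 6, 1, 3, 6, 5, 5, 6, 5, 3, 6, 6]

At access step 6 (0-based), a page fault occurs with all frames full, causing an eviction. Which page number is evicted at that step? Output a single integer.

Answer: 4

Derivation:
Step 0: ref 6 -> FAULT, frames=[6,-,-,-]
Step 1: ref 5 -> FAULT, frames=[6,5,-,-]
Step 2: ref 4 -> FAULT, frames=[6,5,4,-]
Step 3: ref 5 -> HIT, frames=[6,5,4,-]
Step 4: ref 3 -> FAULT, frames=[6,5,4,3]
Step 5: ref 6 -> HIT, frames=[6,5,4,3]
Step 6: ref 1 -> FAULT, evict 4, frames=[6,5,1,3]
At step 6: evicted page 4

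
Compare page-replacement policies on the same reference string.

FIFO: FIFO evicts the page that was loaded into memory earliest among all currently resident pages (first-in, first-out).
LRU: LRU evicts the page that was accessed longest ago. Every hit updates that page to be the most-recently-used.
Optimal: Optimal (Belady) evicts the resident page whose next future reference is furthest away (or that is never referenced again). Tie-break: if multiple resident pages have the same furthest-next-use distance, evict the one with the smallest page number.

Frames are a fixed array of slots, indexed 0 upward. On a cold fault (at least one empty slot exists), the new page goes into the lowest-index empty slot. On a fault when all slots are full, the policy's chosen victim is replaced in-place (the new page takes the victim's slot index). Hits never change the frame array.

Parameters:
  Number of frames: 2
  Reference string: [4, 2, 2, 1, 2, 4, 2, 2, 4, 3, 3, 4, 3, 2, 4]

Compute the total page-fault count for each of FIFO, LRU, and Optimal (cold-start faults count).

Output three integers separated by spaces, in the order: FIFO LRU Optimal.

--- FIFO ---
  step 0: ref 4 -> FAULT, frames=[4,-] (faults so far: 1)
  step 1: ref 2 -> FAULT, frames=[4,2] (faults so far: 2)
  step 2: ref 2 -> HIT, frames=[4,2] (faults so far: 2)
  step 3: ref 1 -> FAULT, evict 4, frames=[1,2] (faults so far: 3)
  step 4: ref 2 -> HIT, frames=[1,2] (faults so far: 3)
  step 5: ref 4 -> FAULT, evict 2, frames=[1,4] (faults so far: 4)
  step 6: ref 2 -> FAULT, evict 1, frames=[2,4] (faults so far: 5)
  step 7: ref 2 -> HIT, frames=[2,4] (faults so far: 5)
  step 8: ref 4 -> HIT, frames=[2,4] (faults so far: 5)
  step 9: ref 3 -> FAULT, evict 4, frames=[2,3] (faults so far: 6)
  step 10: ref 3 -> HIT, frames=[2,3] (faults so far: 6)
  step 11: ref 4 -> FAULT, evict 2, frames=[4,3] (faults so far: 7)
  step 12: ref 3 -> HIT, frames=[4,3] (faults so far: 7)
  step 13: ref 2 -> FAULT, evict 3, frames=[4,2] (faults so far: 8)
  step 14: ref 4 -> HIT, frames=[4,2] (faults so far: 8)
  FIFO total faults: 8
--- LRU ---
  step 0: ref 4 -> FAULT, frames=[4,-] (faults so far: 1)
  step 1: ref 2 -> FAULT, frames=[4,2] (faults so far: 2)
  step 2: ref 2 -> HIT, frames=[4,2] (faults so far: 2)
  step 3: ref 1 -> FAULT, evict 4, frames=[1,2] (faults so far: 3)
  step 4: ref 2 -> HIT, frames=[1,2] (faults so far: 3)
  step 5: ref 4 -> FAULT, evict 1, frames=[4,2] (faults so far: 4)
  step 6: ref 2 -> HIT, frames=[4,2] (faults so far: 4)
  step 7: ref 2 -> HIT, frames=[4,2] (faults so far: 4)
  step 8: ref 4 -> HIT, frames=[4,2] (faults so far: 4)
  step 9: ref 3 -> FAULT, evict 2, frames=[4,3] (faults so far: 5)
  step 10: ref 3 -> HIT, frames=[4,3] (faults so far: 5)
  step 11: ref 4 -> HIT, frames=[4,3] (faults so far: 5)
  step 12: ref 3 -> HIT, frames=[4,3] (faults so far: 5)
  step 13: ref 2 -> FAULT, evict 4, frames=[2,3] (faults so far: 6)
  step 14: ref 4 -> FAULT, evict 3, frames=[2,4] (faults so far: 7)
  LRU total faults: 7
--- Optimal ---
  step 0: ref 4 -> FAULT, frames=[4,-] (faults so far: 1)
  step 1: ref 2 -> FAULT, frames=[4,2] (faults so far: 2)
  step 2: ref 2 -> HIT, frames=[4,2] (faults so far: 2)
  step 3: ref 1 -> FAULT, evict 4, frames=[1,2] (faults so far: 3)
  step 4: ref 2 -> HIT, frames=[1,2] (faults so far: 3)
  step 5: ref 4 -> FAULT, evict 1, frames=[4,2] (faults so far: 4)
  step 6: ref 2 -> HIT, frames=[4,2] (faults so far: 4)
  step 7: ref 2 -> HIT, frames=[4,2] (faults so far: 4)
  step 8: ref 4 -> HIT, frames=[4,2] (faults so far: 4)
  step 9: ref 3 -> FAULT, evict 2, frames=[4,3] (faults so far: 5)
  step 10: ref 3 -> HIT, frames=[4,3] (faults so far: 5)
  step 11: ref 4 -> HIT, frames=[4,3] (faults so far: 5)
  step 12: ref 3 -> HIT, frames=[4,3] (faults so far: 5)
  step 13: ref 2 -> FAULT, evict 3, frames=[4,2] (faults so far: 6)
  step 14: ref 4 -> HIT, frames=[4,2] (faults so far: 6)
  Optimal total faults: 6

Answer: 8 7 6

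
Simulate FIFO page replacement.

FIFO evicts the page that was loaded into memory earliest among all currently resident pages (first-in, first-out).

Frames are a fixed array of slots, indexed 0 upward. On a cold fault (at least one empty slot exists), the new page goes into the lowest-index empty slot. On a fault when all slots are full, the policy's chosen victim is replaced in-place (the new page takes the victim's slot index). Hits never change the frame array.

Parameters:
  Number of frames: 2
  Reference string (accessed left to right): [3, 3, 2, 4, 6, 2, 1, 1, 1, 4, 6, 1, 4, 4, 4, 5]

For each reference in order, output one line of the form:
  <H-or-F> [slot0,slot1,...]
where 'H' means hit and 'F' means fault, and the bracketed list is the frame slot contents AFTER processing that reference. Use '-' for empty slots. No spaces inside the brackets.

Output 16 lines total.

F [3,-]
H [3,-]
F [3,2]
F [4,2]
F [4,6]
F [2,6]
F [2,1]
H [2,1]
H [2,1]
F [4,1]
F [4,6]
F [1,6]
F [1,4]
H [1,4]
H [1,4]
F [5,4]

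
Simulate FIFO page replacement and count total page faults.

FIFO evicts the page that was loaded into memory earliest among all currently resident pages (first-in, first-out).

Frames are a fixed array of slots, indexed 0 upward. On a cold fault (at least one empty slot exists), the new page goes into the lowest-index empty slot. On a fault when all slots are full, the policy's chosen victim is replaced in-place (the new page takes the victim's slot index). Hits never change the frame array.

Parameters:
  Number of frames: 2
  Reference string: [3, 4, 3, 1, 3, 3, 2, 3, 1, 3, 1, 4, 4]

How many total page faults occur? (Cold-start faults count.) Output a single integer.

Answer: 8

Derivation:
Step 0: ref 3 → FAULT, frames=[3,-]
Step 1: ref 4 → FAULT, frames=[3,4]
Step 2: ref 3 → HIT, frames=[3,4]
Step 3: ref 1 → FAULT (evict 3), frames=[1,4]
Step 4: ref 3 → FAULT (evict 4), frames=[1,3]
Step 5: ref 3 → HIT, frames=[1,3]
Step 6: ref 2 → FAULT (evict 1), frames=[2,3]
Step 7: ref 3 → HIT, frames=[2,3]
Step 8: ref 1 → FAULT (evict 3), frames=[2,1]
Step 9: ref 3 → FAULT (evict 2), frames=[3,1]
Step 10: ref 1 → HIT, frames=[3,1]
Step 11: ref 4 → FAULT (evict 1), frames=[3,4]
Step 12: ref 4 → HIT, frames=[3,4]
Total faults: 8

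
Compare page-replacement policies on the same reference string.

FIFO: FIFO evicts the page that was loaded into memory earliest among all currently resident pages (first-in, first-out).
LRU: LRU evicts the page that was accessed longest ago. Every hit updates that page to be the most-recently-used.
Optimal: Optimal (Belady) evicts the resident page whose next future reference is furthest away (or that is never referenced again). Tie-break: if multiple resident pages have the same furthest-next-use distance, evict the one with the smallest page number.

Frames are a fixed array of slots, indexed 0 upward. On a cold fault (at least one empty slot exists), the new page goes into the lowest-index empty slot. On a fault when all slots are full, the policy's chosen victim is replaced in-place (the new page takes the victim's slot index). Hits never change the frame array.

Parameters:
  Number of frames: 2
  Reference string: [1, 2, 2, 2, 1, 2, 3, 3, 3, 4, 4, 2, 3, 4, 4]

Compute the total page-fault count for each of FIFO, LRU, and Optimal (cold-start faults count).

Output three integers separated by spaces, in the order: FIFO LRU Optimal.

--- FIFO ---
  step 0: ref 1 -> FAULT, frames=[1,-] (faults so far: 1)
  step 1: ref 2 -> FAULT, frames=[1,2] (faults so far: 2)
  step 2: ref 2 -> HIT, frames=[1,2] (faults so far: 2)
  step 3: ref 2 -> HIT, frames=[1,2] (faults so far: 2)
  step 4: ref 1 -> HIT, frames=[1,2] (faults so far: 2)
  step 5: ref 2 -> HIT, frames=[1,2] (faults so far: 2)
  step 6: ref 3 -> FAULT, evict 1, frames=[3,2] (faults so far: 3)
  step 7: ref 3 -> HIT, frames=[3,2] (faults so far: 3)
  step 8: ref 3 -> HIT, frames=[3,2] (faults so far: 3)
  step 9: ref 4 -> FAULT, evict 2, frames=[3,4] (faults so far: 4)
  step 10: ref 4 -> HIT, frames=[3,4] (faults so far: 4)
  step 11: ref 2 -> FAULT, evict 3, frames=[2,4] (faults so far: 5)
  step 12: ref 3 -> FAULT, evict 4, frames=[2,3] (faults so far: 6)
  step 13: ref 4 -> FAULT, evict 2, frames=[4,3] (faults so far: 7)
  step 14: ref 4 -> HIT, frames=[4,3] (faults so far: 7)
  FIFO total faults: 7
--- LRU ---
  step 0: ref 1 -> FAULT, frames=[1,-] (faults so far: 1)
  step 1: ref 2 -> FAULT, frames=[1,2] (faults so far: 2)
  step 2: ref 2 -> HIT, frames=[1,2] (faults so far: 2)
  step 3: ref 2 -> HIT, frames=[1,2] (faults so far: 2)
  step 4: ref 1 -> HIT, frames=[1,2] (faults so far: 2)
  step 5: ref 2 -> HIT, frames=[1,2] (faults so far: 2)
  step 6: ref 3 -> FAULT, evict 1, frames=[3,2] (faults so far: 3)
  step 7: ref 3 -> HIT, frames=[3,2] (faults so far: 3)
  step 8: ref 3 -> HIT, frames=[3,2] (faults so far: 3)
  step 9: ref 4 -> FAULT, evict 2, frames=[3,4] (faults so far: 4)
  step 10: ref 4 -> HIT, frames=[3,4] (faults so far: 4)
  step 11: ref 2 -> FAULT, evict 3, frames=[2,4] (faults so far: 5)
  step 12: ref 3 -> FAULT, evict 4, frames=[2,3] (faults so far: 6)
  step 13: ref 4 -> FAULT, evict 2, frames=[4,3] (faults so far: 7)
  step 14: ref 4 -> HIT, frames=[4,3] (faults so far: 7)
  LRU total faults: 7
--- Optimal ---
  step 0: ref 1 -> FAULT, frames=[1,-] (faults so far: 1)
  step 1: ref 2 -> FAULT, frames=[1,2] (faults so far: 2)
  step 2: ref 2 -> HIT, frames=[1,2] (faults so far: 2)
  step 3: ref 2 -> HIT, frames=[1,2] (faults so far: 2)
  step 4: ref 1 -> HIT, frames=[1,2] (faults so far: 2)
  step 5: ref 2 -> HIT, frames=[1,2] (faults so far: 2)
  step 6: ref 3 -> FAULT, evict 1, frames=[3,2] (faults so far: 3)
  step 7: ref 3 -> HIT, frames=[3,2] (faults so far: 3)
  step 8: ref 3 -> HIT, frames=[3,2] (faults so far: 3)
  step 9: ref 4 -> FAULT, evict 3, frames=[4,2] (faults so far: 4)
  step 10: ref 4 -> HIT, frames=[4,2] (faults so far: 4)
  step 11: ref 2 -> HIT, frames=[4,2] (faults so far: 4)
  step 12: ref 3 -> FAULT, evict 2, frames=[4,3] (faults so far: 5)
  step 13: ref 4 -> HIT, frames=[4,3] (faults so far: 5)
  step 14: ref 4 -> HIT, frames=[4,3] (faults so far: 5)
  Optimal total faults: 5

Answer: 7 7 5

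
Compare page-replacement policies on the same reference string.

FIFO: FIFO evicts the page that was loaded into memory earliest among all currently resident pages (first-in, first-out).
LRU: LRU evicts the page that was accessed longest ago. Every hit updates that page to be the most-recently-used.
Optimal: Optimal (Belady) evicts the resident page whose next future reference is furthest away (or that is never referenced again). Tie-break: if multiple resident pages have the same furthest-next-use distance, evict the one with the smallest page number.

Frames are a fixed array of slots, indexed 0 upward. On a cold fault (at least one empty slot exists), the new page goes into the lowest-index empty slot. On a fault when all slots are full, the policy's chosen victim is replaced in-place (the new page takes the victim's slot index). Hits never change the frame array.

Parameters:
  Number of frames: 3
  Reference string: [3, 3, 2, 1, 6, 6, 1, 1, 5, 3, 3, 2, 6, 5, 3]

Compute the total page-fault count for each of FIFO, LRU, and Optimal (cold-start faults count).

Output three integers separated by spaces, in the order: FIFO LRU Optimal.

Answer: 10 10 7

Derivation:
--- FIFO ---
  step 0: ref 3 -> FAULT, frames=[3,-,-] (faults so far: 1)
  step 1: ref 3 -> HIT, frames=[3,-,-] (faults so far: 1)
  step 2: ref 2 -> FAULT, frames=[3,2,-] (faults so far: 2)
  step 3: ref 1 -> FAULT, frames=[3,2,1] (faults so far: 3)
  step 4: ref 6 -> FAULT, evict 3, frames=[6,2,1] (faults so far: 4)
  step 5: ref 6 -> HIT, frames=[6,2,1] (faults so far: 4)
  step 6: ref 1 -> HIT, frames=[6,2,1] (faults so far: 4)
  step 7: ref 1 -> HIT, frames=[6,2,1] (faults so far: 4)
  step 8: ref 5 -> FAULT, evict 2, frames=[6,5,1] (faults so far: 5)
  step 9: ref 3 -> FAULT, evict 1, frames=[6,5,3] (faults so far: 6)
  step 10: ref 3 -> HIT, frames=[6,5,3] (faults so far: 6)
  step 11: ref 2 -> FAULT, evict 6, frames=[2,5,3] (faults so far: 7)
  step 12: ref 6 -> FAULT, evict 5, frames=[2,6,3] (faults so far: 8)
  step 13: ref 5 -> FAULT, evict 3, frames=[2,6,5] (faults so far: 9)
  step 14: ref 3 -> FAULT, evict 2, frames=[3,6,5] (faults so far: 10)
  FIFO total faults: 10
--- LRU ---
  step 0: ref 3 -> FAULT, frames=[3,-,-] (faults so far: 1)
  step 1: ref 3 -> HIT, frames=[3,-,-] (faults so far: 1)
  step 2: ref 2 -> FAULT, frames=[3,2,-] (faults so far: 2)
  step 3: ref 1 -> FAULT, frames=[3,2,1] (faults so far: 3)
  step 4: ref 6 -> FAULT, evict 3, frames=[6,2,1] (faults so far: 4)
  step 5: ref 6 -> HIT, frames=[6,2,1] (faults so far: 4)
  step 6: ref 1 -> HIT, frames=[6,2,1] (faults so far: 4)
  step 7: ref 1 -> HIT, frames=[6,2,1] (faults so far: 4)
  step 8: ref 5 -> FAULT, evict 2, frames=[6,5,1] (faults so far: 5)
  step 9: ref 3 -> FAULT, evict 6, frames=[3,5,1] (faults so far: 6)
  step 10: ref 3 -> HIT, frames=[3,5,1] (faults so far: 6)
  step 11: ref 2 -> FAULT, evict 1, frames=[3,5,2] (faults so far: 7)
  step 12: ref 6 -> FAULT, evict 5, frames=[3,6,2] (faults so far: 8)
  step 13: ref 5 -> FAULT, evict 3, frames=[5,6,2] (faults so far: 9)
  step 14: ref 3 -> FAULT, evict 2, frames=[5,6,3] (faults so far: 10)
  LRU total faults: 10
--- Optimal ---
  step 0: ref 3 -> FAULT, frames=[3,-,-] (faults so far: 1)
  step 1: ref 3 -> HIT, frames=[3,-,-] (faults so far: 1)
  step 2: ref 2 -> FAULT, frames=[3,2,-] (faults so far: 2)
  step 3: ref 1 -> FAULT, frames=[3,2,1] (faults so far: 3)
  step 4: ref 6 -> FAULT, evict 2, frames=[3,6,1] (faults so far: 4)
  step 5: ref 6 -> HIT, frames=[3,6,1] (faults so far: 4)
  step 6: ref 1 -> HIT, frames=[3,6,1] (faults so far: 4)
  step 7: ref 1 -> HIT, frames=[3,6,1] (faults so far: 4)
  step 8: ref 5 -> FAULT, evict 1, frames=[3,6,5] (faults so far: 5)
  step 9: ref 3 -> HIT, frames=[3,6,5] (faults so far: 5)
  step 10: ref 3 -> HIT, frames=[3,6,5] (faults so far: 5)
  step 11: ref 2 -> FAULT, evict 3, frames=[2,6,5] (faults so far: 6)
  step 12: ref 6 -> HIT, frames=[2,6,5] (faults so far: 6)
  step 13: ref 5 -> HIT, frames=[2,6,5] (faults so far: 6)
  step 14: ref 3 -> FAULT, evict 2, frames=[3,6,5] (faults so far: 7)
  Optimal total faults: 7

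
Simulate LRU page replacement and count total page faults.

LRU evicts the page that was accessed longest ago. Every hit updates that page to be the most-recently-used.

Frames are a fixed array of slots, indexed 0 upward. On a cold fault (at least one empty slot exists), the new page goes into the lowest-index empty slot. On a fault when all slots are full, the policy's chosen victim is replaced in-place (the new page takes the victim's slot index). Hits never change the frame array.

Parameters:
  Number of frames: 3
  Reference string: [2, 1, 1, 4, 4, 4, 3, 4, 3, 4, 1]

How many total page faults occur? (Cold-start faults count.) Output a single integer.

Answer: 4

Derivation:
Step 0: ref 2 → FAULT, frames=[2,-,-]
Step 1: ref 1 → FAULT, frames=[2,1,-]
Step 2: ref 1 → HIT, frames=[2,1,-]
Step 3: ref 4 → FAULT, frames=[2,1,4]
Step 4: ref 4 → HIT, frames=[2,1,4]
Step 5: ref 4 → HIT, frames=[2,1,4]
Step 6: ref 3 → FAULT (evict 2), frames=[3,1,4]
Step 7: ref 4 → HIT, frames=[3,1,4]
Step 8: ref 3 → HIT, frames=[3,1,4]
Step 9: ref 4 → HIT, frames=[3,1,4]
Step 10: ref 1 → HIT, frames=[3,1,4]
Total faults: 4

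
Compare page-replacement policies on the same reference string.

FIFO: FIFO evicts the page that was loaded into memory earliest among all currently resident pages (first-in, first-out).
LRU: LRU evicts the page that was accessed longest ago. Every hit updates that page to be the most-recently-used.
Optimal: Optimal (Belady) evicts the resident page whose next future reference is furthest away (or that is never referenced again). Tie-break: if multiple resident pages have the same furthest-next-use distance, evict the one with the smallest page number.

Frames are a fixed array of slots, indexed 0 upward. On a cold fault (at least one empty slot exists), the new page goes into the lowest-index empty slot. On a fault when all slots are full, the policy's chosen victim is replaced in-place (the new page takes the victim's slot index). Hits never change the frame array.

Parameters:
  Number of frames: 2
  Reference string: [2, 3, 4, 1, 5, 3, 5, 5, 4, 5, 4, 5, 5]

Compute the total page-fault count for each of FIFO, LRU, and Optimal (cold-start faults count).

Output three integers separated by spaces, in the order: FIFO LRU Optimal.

Answer: 8 7 6

Derivation:
--- FIFO ---
  step 0: ref 2 -> FAULT, frames=[2,-] (faults so far: 1)
  step 1: ref 3 -> FAULT, frames=[2,3] (faults so far: 2)
  step 2: ref 4 -> FAULT, evict 2, frames=[4,3] (faults so far: 3)
  step 3: ref 1 -> FAULT, evict 3, frames=[4,1] (faults so far: 4)
  step 4: ref 5 -> FAULT, evict 4, frames=[5,1] (faults so far: 5)
  step 5: ref 3 -> FAULT, evict 1, frames=[5,3] (faults so far: 6)
  step 6: ref 5 -> HIT, frames=[5,3] (faults so far: 6)
  step 7: ref 5 -> HIT, frames=[5,3] (faults so far: 6)
  step 8: ref 4 -> FAULT, evict 5, frames=[4,3] (faults so far: 7)
  step 9: ref 5 -> FAULT, evict 3, frames=[4,5] (faults so far: 8)
  step 10: ref 4 -> HIT, frames=[4,5] (faults so far: 8)
  step 11: ref 5 -> HIT, frames=[4,5] (faults so far: 8)
  step 12: ref 5 -> HIT, frames=[4,5] (faults so far: 8)
  FIFO total faults: 8
--- LRU ---
  step 0: ref 2 -> FAULT, frames=[2,-] (faults so far: 1)
  step 1: ref 3 -> FAULT, frames=[2,3] (faults so far: 2)
  step 2: ref 4 -> FAULT, evict 2, frames=[4,3] (faults so far: 3)
  step 3: ref 1 -> FAULT, evict 3, frames=[4,1] (faults so far: 4)
  step 4: ref 5 -> FAULT, evict 4, frames=[5,1] (faults so far: 5)
  step 5: ref 3 -> FAULT, evict 1, frames=[5,3] (faults so far: 6)
  step 6: ref 5 -> HIT, frames=[5,3] (faults so far: 6)
  step 7: ref 5 -> HIT, frames=[5,3] (faults so far: 6)
  step 8: ref 4 -> FAULT, evict 3, frames=[5,4] (faults so far: 7)
  step 9: ref 5 -> HIT, frames=[5,4] (faults so far: 7)
  step 10: ref 4 -> HIT, frames=[5,4] (faults so far: 7)
  step 11: ref 5 -> HIT, frames=[5,4] (faults so far: 7)
  step 12: ref 5 -> HIT, frames=[5,4] (faults so far: 7)
  LRU total faults: 7
--- Optimal ---
  step 0: ref 2 -> FAULT, frames=[2,-] (faults so far: 1)
  step 1: ref 3 -> FAULT, frames=[2,3] (faults so far: 2)
  step 2: ref 4 -> FAULT, evict 2, frames=[4,3] (faults so far: 3)
  step 3: ref 1 -> FAULT, evict 4, frames=[1,3] (faults so far: 4)
  step 4: ref 5 -> FAULT, evict 1, frames=[5,3] (faults so far: 5)
  step 5: ref 3 -> HIT, frames=[5,3] (faults so far: 5)
  step 6: ref 5 -> HIT, frames=[5,3] (faults so far: 5)
  step 7: ref 5 -> HIT, frames=[5,3] (faults so far: 5)
  step 8: ref 4 -> FAULT, evict 3, frames=[5,4] (faults so far: 6)
  step 9: ref 5 -> HIT, frames=[5,4] (faults so far: 6)
  step 10: ref 4 -> HIT, frames=[5,4] (faults so far: 6)
  step 11: ref 5 -> HIT, frames=[5,4] (faults so far: 6)
  step 12: ref 5 -> HIT, frames=[5,4] (faults so far: 6)
  Optimal total faults: 6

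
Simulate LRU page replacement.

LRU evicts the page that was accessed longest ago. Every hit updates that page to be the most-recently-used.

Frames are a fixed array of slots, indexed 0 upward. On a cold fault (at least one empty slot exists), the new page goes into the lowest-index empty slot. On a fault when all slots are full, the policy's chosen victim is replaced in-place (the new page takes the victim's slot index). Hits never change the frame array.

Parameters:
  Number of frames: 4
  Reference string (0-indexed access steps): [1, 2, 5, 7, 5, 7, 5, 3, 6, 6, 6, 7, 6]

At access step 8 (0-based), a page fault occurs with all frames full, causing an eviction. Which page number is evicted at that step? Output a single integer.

Step 0: ref 1 -> FAULT, frames=[1,-,-,-]
Step 1: ref 2 -> FAULT, frames=[1,2,-,-]
Step 2: ref 5 -> FAULT, frames=[1,2,5,-]
Step 3: ref 7 -> FAULT, frames=[1,2,5,7]
Step 4: ref 5 -> HIT, frames=[1,2,5,7]
Step 5: ref 7 -> HIT, frames=[1,2,5,7]
Step 6: ref 5 -> HIT, frames=[1,2,5,7]
Step 7: ref 3 -> FAULT, evict 1, frames=[3,2,5,7]
Step 8: ref 6 -> FAULT, evict 2, frames=[3,6,5,7]
At step 8: evicted page 2

Answer: 2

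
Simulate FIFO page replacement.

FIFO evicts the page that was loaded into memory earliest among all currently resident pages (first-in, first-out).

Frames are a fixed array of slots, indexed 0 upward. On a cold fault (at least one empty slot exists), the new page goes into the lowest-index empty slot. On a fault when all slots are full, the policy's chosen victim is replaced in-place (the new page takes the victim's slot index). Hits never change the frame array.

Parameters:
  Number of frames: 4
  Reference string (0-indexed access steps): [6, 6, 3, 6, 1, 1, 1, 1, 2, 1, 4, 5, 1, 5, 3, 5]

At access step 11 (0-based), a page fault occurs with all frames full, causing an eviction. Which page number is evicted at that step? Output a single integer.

Step 0: ref 6 -> FAULT, frames=[6,-,-,-]
Step 1: ref 6 -> HIT, frames=[6,-,-,-]
Step 2: ref 3 -> FAULT, frames=[6,3,-,-]
Step 3: ref 6 -> HIT, frames=[6,3,-,-]
Step 4: ref 1 -> FAULT, frames=[6,3,1,-]
Step 5: ref 1 -> HIT, frames=[6,3,1,-]
Step 6: ref 1 -> HIT, frames=[6,3,1,-]
Step 7: ref 1 -> HIT, frames=[6,3,1,-]
Step 8: ref 2 -> FAULT, frames=[6,3,1,2]
Step 9: ref 1 -> HIT, frames=[6,3,1,2]
Step 10: ref 4 -> FAULT, evict 6, frames=[4,3,1,2]
Step 11: ref 5 -> FAULT, evict 3, frames=[4,5,1,2]
At step 11: evicted page 3

Answer: 3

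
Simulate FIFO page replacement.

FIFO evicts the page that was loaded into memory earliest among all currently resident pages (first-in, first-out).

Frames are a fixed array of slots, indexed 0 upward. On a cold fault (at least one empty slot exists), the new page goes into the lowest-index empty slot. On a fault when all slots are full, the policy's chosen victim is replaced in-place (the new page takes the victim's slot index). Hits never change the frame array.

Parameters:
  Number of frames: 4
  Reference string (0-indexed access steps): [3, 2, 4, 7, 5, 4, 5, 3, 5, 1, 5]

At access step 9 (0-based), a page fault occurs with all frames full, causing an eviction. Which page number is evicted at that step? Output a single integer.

Step 0: ref 3 -> FAULT, frames=[3,-,-,-]
Step 1: ref 2 -> FAULT, frames=[3,2,-,-]
Step 2: ref 4 -> FAULT, frames=[3,2,4,-]
Step 3: ref 7 -> FAULT, frames=[3,2,4,7]
Step 4: ref 5 -> FAULT, evict 3, frames=[5,2,4,7]
Step 5: ref 4 -> HIT, frames=[5,2,4,7]
Step 6: ref 5 -> HIT, frames=[5,2,4,7]
Step 7: ref 3 -> FAULT, evict 2, frames=[5,3,4,7]
Step 8: ref 5 -> HIT, frames=[5,3,4,7]
Step 9: ref 1 -> FAULT, evict 4, frames=[5,3,1,7]
At step 9: evicted page 4

Answer: 4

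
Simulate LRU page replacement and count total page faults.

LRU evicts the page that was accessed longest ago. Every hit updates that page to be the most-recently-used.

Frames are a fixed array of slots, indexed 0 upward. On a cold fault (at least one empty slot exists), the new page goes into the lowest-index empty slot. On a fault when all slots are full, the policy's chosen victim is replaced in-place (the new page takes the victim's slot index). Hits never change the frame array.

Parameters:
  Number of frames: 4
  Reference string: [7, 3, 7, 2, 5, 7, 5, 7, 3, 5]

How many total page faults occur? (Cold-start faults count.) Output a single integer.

Step 0: ref 7 → FAULT, frames=[7,-,-,-]
Step 1: ref 3 → FAULT, frames=[7,3,-,-]
Step 2: ref 7 → HIT, frames=[7,3,-,-]
Step 3: ref 2 → FAULT, frames=[7,3,2,-]
Step 4: ref 5 → FAULT, frames=[7,3,2,5]
Step 5: ref 7 → HIT, frames=[7,3,2,5]
Step 6: ref 5 → HIT, frames=[7,3,2,5]
Step 7: ref 7 → HIT, frames=[7,3,2,5]
Step 8: ref 3 → HIT, frames=[7,3,2,5]
Step 9: ref 5 → HIT, frames=[7,3,2,5]
Total faults: 4

Answer: 4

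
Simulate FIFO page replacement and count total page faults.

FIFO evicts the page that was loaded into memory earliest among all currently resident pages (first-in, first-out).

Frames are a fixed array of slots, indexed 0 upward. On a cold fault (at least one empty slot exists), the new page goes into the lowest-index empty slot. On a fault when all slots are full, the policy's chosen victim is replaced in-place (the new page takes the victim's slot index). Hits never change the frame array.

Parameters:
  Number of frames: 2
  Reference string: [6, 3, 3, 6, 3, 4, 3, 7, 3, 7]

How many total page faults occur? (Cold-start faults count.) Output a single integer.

Step 0: ref 6 → FAULT, frames=[6,-]
Step 1: ref 3 → FAULT, frames=[6,3]
Step 2: ref 3 → HIT, frames=[6,3]
Step 3: ref 6 → HIT, frames=[6,3]
Step 4: ref 3 → HIT, frames=[6,3]
Step 5: ref 4 → FAULT (evict 6), frames=[4,3]
Step 6: ref 3 → HIT, frames=[4,3]
Step 7: ref 7 → FAULT (evict 3), frames=[4,7]
Step 8: ref 3 → FAULT (evict 4), frames=[3,7]
Step 9: ref 7 → HIT, frames=[3,7]
Total faults: 5

Answer: 5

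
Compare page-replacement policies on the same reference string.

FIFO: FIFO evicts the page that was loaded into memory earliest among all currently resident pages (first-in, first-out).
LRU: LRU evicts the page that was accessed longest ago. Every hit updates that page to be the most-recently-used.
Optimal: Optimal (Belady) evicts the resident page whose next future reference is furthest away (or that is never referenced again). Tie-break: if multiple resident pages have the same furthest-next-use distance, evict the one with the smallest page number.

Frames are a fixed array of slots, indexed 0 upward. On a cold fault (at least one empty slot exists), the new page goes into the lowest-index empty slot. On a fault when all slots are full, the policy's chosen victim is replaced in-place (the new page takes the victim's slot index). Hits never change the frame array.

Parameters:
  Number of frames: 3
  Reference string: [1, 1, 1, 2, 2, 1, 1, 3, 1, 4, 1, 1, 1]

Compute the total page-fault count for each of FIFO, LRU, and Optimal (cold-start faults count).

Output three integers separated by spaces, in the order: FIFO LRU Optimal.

--- FIFO ---
  step 0: ref 1 -> FAULT, frames=[1,-,-] (faults so far: 1)
  step 1: ref 1 -> HIT, frames=[1,-,-] (faults so far: 1)
  step 2: ref 1 -> HIT, frames=[1,-,-] (faults so far: 1)
  step 3: ref 2 -> FAULT, frames=[1,2,-] (faults so far: 2)
  step 4: ref 2 -> HIT, frames=[1,2,-] (faults so far: 2)
  step 5: ref 1 -> HIT, frames=[1,2,-] (faults so far: 2)
  step 6: ref 1 -> HIT, frames=[1,2,-] (faults so far: 2)
  step 7: ref 3 -> FAULT, frames=[1,2,3] (faults so far: 3)
  step 8: ref 1 -> HIT, frames=[1,2,3] (faults so far: 3)
  step 9: ref 4 -> FAULT, evict 1, frames=[4,2,3] (faults so far: 4)
  step 10: ref 1 -> FAULT, evict 2, frames=[4,1,3] (faults so far: 5)
  step 11: ref 1 -> HIT, frames=[4,1,3] (faults so far: 5)
  step 12: ref 1 -> HIT, frames=[4,1,3] (faults so far: 5)
  FIFO total faults: 5
--- LRU ---
  step 0: ref 1 -> FAULT, frames=[1,-,-] (faults so far: 1)
  step 1: ref 1 -> HIT, frames=[1,-,-] (faults so far: 1)
  step 2: ref 1 -> HIT, frames=[1,-,-] (faults so far: 1)
  step 3: ref 2 -> FAULT, frames=[1,2,-] (faults so far: 2)
  step 4: ref 2 -> HIT, frames=[1,2,-] (faults so far: 2)
  step 5: ref 1 -> HIT, frames=[1,2,-] (faults so far: 2)
  step 6: ref 1 -> HIT, frames=[1,2,-] (faults so far: 2)
  step 7: ref 3 -> FAULT, frames=[1,2,3] (faults so far: 3)
  step 8: ref 1 -> HIT, frames=[1,2,3] (faults so far: 3)
  step 9: ref 4 -> FAULT, evict 2, frames=[1,4,3] (faults so far: 4)
  step 10: ref 1 -> HIT, frames=[1,4,3] (faults so far: 4)
  step 11: ref 1 -> HIT, frames=[1,4,3] (faults so far: 4)
  step 12: ref 1 -> HIT, frames=[1,4,3] (faults so far: 4)
  LRU total faults: 4
--- Optimal ---
  step 0: ref 1 -> FAULT, frames=[1,-,-] (faults so far: 1)
  step 1: ref 1 -> HIT, frames=[1,-,-] (faults so far: 1)
  step 2: ref 1 -> HIT, frames=[1,-,-] (faults so far: 1)
  step 3: ref 2 -> FAULT, frames=[1,2,-] (faults so far: 2)
  step 4: ref 2 -> HIT, frames=[1,2,-] (faults so far: 2)
  step 5: ref 1 -> HIT, frames=[1,2,-] (faults so far: 2)
  step 6: ref 1 -> HIT, frames=[1,2,-] (faults so far: 2)
  step 7: ref 3 -> FAULT, frames=[1,2,3] (faults so far: 3)
  step 8: ref 1 -> HIT, frames=[1,2,3] (faults so far: 3)
  step 9: ref 4 -> FAULT, evict 2, frames=[1,4,3] (faults so far: 4)
  step 10: ref 1 -> HIT, frames=[1,4,3] (faults so far: 4)
  step 11: ref 1 -> HIT, frames=[1,4,3] (faults so far: 4)
  step 12: ref 1 -> HIT, frames=[1,4,3] (faults so far: 4)
  Optimal total faults: 4

Answer: 5 4 4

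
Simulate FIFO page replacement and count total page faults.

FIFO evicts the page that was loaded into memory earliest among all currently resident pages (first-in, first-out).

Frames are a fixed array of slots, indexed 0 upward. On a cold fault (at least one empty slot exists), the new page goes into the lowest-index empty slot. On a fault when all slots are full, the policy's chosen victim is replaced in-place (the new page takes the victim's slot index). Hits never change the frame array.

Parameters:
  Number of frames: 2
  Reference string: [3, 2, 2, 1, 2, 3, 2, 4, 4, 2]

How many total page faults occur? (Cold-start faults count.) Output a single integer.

Step 0: ref 3 → FAULT, frames=[3,-]
Step 1: ref 2 → FAULT, frames=[3,2]
Step 2: ref 2 → HIT, frames=[3,2]
Step 3: ref 1 → FAULT (evict 3), frames=[1,2]
Step 4: ref 2 → HIT, frames=[1,2]
Step 5: ref 3 → FAULT (evict 2), frames=[1,3]
Step 6: ref 2 → FAULT (evict 1), frames=[2,3]
Step 7: ref 4 → FAULT (evict 3), frames=[2,4]
Step 8: ref 4 → HIT, frames=[2,4]
Step 9: ref 2 → HIT, frames=[2,4]
Total faults: 6

Answer: 6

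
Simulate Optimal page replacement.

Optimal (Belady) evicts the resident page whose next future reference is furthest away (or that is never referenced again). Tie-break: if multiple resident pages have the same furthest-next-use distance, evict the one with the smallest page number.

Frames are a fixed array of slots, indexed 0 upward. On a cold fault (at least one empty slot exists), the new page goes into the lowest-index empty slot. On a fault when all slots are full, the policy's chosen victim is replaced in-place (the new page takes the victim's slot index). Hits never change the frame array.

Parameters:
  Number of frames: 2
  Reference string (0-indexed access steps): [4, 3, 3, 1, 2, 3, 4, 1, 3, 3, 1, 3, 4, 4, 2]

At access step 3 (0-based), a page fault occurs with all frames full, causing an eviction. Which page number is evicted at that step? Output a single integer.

Answer: 4

Derivation:
Step 0: ref 4 -> FAULT, frames=[4,-]
Step 1: ref 3 -> FAULT, frames=[4,3]
Step 2: ref 3 -> HIT, frames=[4,3]
Step 3: ref 1 -> FAULT, evict 4, frames=[1,3]
At step 3: evicted page 4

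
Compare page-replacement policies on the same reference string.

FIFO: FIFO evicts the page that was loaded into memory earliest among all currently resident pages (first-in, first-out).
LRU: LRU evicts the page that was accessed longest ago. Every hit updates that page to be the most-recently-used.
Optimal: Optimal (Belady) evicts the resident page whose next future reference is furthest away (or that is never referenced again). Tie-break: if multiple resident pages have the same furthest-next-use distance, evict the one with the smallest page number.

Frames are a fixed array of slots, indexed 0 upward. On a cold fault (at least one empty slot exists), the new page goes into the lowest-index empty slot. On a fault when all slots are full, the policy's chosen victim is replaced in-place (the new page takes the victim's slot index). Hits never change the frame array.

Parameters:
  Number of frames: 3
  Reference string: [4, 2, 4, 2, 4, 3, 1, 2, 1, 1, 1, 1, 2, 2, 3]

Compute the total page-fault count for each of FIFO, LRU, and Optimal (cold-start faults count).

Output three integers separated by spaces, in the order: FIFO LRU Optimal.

--- FIFO ---
  step 0: ref 4 -> FAULT, frames=[4,-,-] (faults so far: 1)
  step 1: ref 2 -> FAULT, frames=[4,2,-] (faults so far: 2)
  step 2: ref 4 -> HIT, frames=[4,2,-] (faults so far: 2)
  step 3: ref 2 -> HIT, frames=[4,2,-] (faults so far: 2)
  step 4: ref 4 -> HIT, frames=[4,2,-] (faults so far: 2)
  step 5: ref 3 -> FAULT, frames=[4,2,3] (faults so far: 3)
  step 6: ref 1 -> FAULT, evict 4, frames=[1,2,3] (faults so far: 4)
  step 7: ref 2 -> HIT, frames=[1,2,3] (faults so far: 4)
  step 8: ref 1 -> HIT, frames=[1,2,3] (faults so far: 4)
  step 9: ref 1 -> HIT, frames=[1,2,3] (faults so far: 4)
  step 10: ref 1 -> HIT, frames=[1,2,3] (faults so far: 4)
  step 11: ref 1 -> HIT, frames=[1,2,3] (faults so far: 4)
  step 12: ref 2 -> HIT, frames=[1,2,3] (faults so far: 4)
  step 13: ref 2 -> HIT, frames=[1,2,3] (faults so far: 4)
  step 14: ref 3 -> HIT, frames=[1,2,3] (faults so far: 4)
  FIFO total faults: 4
--- LRU ---
  step 0: ref 4 -> FAULT, frames=[4,-,-] (faults so far: 1)
  step 1: ref 2 -> FAULT, frames=[4,2,-] (faults so far: 2)
  step 2: ref 4 -> HIT, frames=[4,2,-] (faults so far: 2)
  step 3: ref 2 -> HIT, frames=[4,2,-] (faults so far: 2)
  step 4: ref 4 -> HIT, frames=[4,2,-] (faults so far: 2)
  step 5: ref 3 -> FAULT, frames=[4,2,3] (faults so far: 3)
  step 6: ref 1 -> FAULT, evict 2, frames=[4,1,3] (faults so far: 4)
  step 7: ref 2 -> FAULT, evict 4, frames=[2,1,3] (faults so far: 5)
  step 8: ref 1 -> HIT, frames=[2,1,3] (faults so far: 5)
  step 9: ref 1 -> HIT, frames=[2,1,3] (faults so far: 5)
  step 10: ref 1 -> HIT, frames=[2,1,3] (faults so far: 5)
  step 11: ref 1 -> HIT, frames=[2,1,3] (faults so far: 5)
  step 12: ref 2 -> HIT, frames=[2,1,3] (faults so far: 5)
  step 13: ref 2 -> HIT, frames=[2,1,3] (faults so far: 5)
  step 14: ref 3 -> HIT, frames=[2,1,3] (faults so far: 5)
  LRU total faults: 5
--- Optimal ---
  step 0: ref 4 -> FAULT, frames=[4,-,-] (faults so far: 1)
  step 1: ref 2 -> FAULT, frames=[4,2,-] (faults so far: 2)
  step 2: ref 4 -> HIT, frames=[4,2,-] (faults so far: 2)
  step 3: ref 2 -> HIT, frames=[4,2,-] (faults so far: 2)
  step 4: ref 4 -> HIT, frames=[4,2,-] (faults so far: 2)
  step 5: ref 3 -> FAULT, frames=[4,2,3] (faults so far: 3)
  step 6: ref 1 -> FAULT, evict 4, frames=[1,2,3] (faults so far: 4)
  step 7: ref 2 -> HIT, frames=[1,2,3] (faults so far: 4)
  step 8: ref 1 -> HIT, frames=[1,2,3] (faults so far: 4)
  step 9: ref 1 -> HIT, frames=[1,2,3] (faults so far: 4)
  step 10: ref 1 -> HIT, frames=[1,2,3] (faults so far: 4)
  step 11: ref 1 -> HIT, frames=[1,2,3] (faults so far: 4)
  step 12: ref 2 -> HIT, frames=[1,2,3] (faults so far: 4)
  step 13: ref 2 -> HIT, frames=[1,2,3] (faults so far: 4)
  step 14: ref 3 -> HIT, frames=[1,2,3] (faults so far: 4)
  Optimal total faults: 4

Answer: 4 5 4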